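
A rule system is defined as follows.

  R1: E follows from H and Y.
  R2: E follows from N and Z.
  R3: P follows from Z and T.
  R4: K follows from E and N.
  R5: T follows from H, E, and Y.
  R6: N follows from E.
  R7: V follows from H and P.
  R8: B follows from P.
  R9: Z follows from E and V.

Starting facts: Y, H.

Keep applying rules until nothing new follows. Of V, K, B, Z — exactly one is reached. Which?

From H and Y, R1 gives E.
E holds, so N follows (R6).
E and N hold, so K follows (R4).
B would need P (R8), but P is never established. Z would need E and V (R9), but V is never established. V would need H and P (R7), but P is never established.

K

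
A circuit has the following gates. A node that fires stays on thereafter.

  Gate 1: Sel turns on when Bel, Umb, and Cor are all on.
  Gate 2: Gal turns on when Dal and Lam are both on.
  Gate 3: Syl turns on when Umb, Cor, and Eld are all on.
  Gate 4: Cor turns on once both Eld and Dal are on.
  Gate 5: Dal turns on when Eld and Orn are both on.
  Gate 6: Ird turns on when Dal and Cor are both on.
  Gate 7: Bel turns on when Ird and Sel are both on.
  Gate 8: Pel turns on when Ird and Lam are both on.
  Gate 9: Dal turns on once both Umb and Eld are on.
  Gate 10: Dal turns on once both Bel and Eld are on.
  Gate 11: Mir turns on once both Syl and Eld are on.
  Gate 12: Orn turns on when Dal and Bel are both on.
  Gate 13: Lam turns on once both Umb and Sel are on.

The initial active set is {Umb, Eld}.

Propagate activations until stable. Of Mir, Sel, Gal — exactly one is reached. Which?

Umb and Eld are on, so Dal turns on (Gate 9).
Gate 4: Eld and Dal on → Cor on.
Gate 3: Umb, Cor, and Eld on → Syl on.
Gate 11: Syl and Eld on → Mir on.
Gal would need Dal and Lam (Gate 2), but Lam never turns on. Sel would need Bel, Umb, and Cor (Gate 1), but Bel never turns on.

Mir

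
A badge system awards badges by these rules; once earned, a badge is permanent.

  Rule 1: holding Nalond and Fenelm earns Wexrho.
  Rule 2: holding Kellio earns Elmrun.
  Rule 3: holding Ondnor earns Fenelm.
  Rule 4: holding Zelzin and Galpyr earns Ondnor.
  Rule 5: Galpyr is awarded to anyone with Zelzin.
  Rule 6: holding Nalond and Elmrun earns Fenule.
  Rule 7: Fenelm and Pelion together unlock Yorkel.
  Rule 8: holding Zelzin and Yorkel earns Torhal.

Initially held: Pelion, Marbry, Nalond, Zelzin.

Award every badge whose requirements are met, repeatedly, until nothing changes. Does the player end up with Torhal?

Yes

With Zelzin, Galpyr is earned (Rule 5).
With Zelzin and Galpyr, Ondnor is earned (Rule 4).
With Ondnor, Fenelm is earned (Rule 3).
With Fenelm and Pelion, Yorkel is earned (Rule 7).
With Zelzin and Yorkel, Torhal is earned (Rule 8).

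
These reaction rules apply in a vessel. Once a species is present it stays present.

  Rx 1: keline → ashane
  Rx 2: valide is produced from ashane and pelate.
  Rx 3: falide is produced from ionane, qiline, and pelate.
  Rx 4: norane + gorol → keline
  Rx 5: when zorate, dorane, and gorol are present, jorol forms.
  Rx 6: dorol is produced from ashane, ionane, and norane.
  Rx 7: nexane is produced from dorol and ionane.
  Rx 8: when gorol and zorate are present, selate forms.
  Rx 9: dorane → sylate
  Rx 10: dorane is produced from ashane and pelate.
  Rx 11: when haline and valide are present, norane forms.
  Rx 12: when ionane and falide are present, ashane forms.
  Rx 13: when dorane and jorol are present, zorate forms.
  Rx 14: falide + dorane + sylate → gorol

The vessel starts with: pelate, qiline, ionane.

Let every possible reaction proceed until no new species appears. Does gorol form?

Yes

ionane, qiline, and pelate present → falide forms (Rx 3).
ionane and falide present → ashane forms (Rx 12).
ashane and pelate present → dorane forms (Rx 10).
dorane present → sylate forms (Rx 9).
falide, dorane, and sylate present → gorol forms (Rx 14).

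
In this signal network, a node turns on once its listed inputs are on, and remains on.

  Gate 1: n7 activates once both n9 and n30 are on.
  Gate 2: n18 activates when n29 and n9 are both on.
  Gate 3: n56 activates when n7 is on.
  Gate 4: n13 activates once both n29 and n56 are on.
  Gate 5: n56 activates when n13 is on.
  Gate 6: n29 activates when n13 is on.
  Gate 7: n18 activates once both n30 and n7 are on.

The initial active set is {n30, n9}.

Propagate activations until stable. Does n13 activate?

n13 would need n29 and n56 (Gate 4), but n29 never turns on.

No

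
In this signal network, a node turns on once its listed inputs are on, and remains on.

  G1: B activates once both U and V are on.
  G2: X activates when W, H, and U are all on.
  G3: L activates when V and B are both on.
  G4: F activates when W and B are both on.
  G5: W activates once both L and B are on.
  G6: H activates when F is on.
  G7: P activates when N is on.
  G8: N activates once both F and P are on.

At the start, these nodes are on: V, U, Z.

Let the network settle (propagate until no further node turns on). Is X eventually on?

U and V are on, so B activates (G1).
G3: V and B on → L on.
G5: L and B on → W on.
W and B are on, so F activates (G4).
G6: F on → H on.
G2: W, H, and U on → X on.

Yes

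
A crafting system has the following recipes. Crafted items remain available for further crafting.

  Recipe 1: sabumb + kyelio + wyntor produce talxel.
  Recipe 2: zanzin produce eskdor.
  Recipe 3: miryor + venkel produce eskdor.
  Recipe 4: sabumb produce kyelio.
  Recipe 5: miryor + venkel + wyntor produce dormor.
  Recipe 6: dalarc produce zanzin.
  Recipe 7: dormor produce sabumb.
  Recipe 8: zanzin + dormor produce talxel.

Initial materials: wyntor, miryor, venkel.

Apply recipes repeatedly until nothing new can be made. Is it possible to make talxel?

Yes

miryor + venkel + wyntor → dormor (Recipe 5).
dormor → sabumb (Recipe 7).
Using Recipe 4, sabumb makes kyelio.
Using Recipe 1, sabumb, kyelio, and wyntor make talxel.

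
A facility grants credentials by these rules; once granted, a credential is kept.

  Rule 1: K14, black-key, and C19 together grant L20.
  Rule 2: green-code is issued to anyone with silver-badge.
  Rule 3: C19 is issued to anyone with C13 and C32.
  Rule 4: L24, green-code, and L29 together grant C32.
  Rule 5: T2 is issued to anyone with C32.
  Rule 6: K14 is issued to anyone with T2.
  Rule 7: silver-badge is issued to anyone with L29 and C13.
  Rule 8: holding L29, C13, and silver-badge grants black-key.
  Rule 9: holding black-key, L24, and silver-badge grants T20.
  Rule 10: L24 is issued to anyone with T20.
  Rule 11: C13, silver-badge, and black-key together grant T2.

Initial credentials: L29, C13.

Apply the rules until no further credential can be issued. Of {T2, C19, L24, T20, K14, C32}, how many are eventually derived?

Holding L29 and C13 grants silver-badge (Rule 7).
Holding L29, C13, and silver-badge grants black-key (Rule 8).
Holding C13, silver-badge, and black-key grants T2 (Rule 11).
Holding T2 grants K14 (Rule 6).
T2: reached.
C19 would need C13 and C32 (Rule 3), but C32 is never granted.
L24 would need T20 (Rule 10), but T20 is never granted.
T20 would need black-key, L24, and silver-badge (Rule 9), but L24 is never granted.
K14: reached.
C32 would need L24, green-code, and L29 (Rule 4), but L24 is never granted.
Reached: T2 and K14 — 2 of the 6.

2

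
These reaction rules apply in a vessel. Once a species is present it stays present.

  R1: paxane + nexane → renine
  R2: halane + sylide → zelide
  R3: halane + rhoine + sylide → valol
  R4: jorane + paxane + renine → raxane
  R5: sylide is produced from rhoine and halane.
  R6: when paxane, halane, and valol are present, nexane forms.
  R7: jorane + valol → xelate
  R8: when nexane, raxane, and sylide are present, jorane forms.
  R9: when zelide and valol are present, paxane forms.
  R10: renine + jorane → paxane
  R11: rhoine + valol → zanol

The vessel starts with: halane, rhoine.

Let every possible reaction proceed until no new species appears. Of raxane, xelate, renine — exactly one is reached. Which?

rhoine and halane present → sylide forms (R5).
halane, rhoine, and sylide present → valol forms (R3).
halane and sylide present → zelide forms (R2).
zelide and valol present → paxane forms (R9).
paxane, halane, and valol present → nexane forms (R6).
paxane and nexane present → renine forms (R1).
raxane would need jorane, paxane, and renine (R4), but jorane never forms. xelate would need jorane and valol (R7), but jorane never forms.

renine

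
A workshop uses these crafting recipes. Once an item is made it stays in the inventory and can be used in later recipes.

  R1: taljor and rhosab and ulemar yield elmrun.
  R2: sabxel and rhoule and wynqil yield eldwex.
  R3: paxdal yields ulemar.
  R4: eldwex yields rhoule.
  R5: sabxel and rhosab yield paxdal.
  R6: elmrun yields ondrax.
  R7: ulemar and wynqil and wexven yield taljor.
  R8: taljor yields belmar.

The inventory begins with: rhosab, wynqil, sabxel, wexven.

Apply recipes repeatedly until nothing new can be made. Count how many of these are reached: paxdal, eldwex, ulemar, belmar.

3

sabxel and rhosab → paxdal (R5).
paxdal → ulemar (R3).
Using R7, ulemar, wynqil, and wexven make taljor.
Using R8, taljor makes belmar.
paxdal: reached.
eldwex would need sabxel, rhoule, and wynqil (R2), but rhoule is never obtained.
ulemar: reached.
belmar: reached.
Reached: paxdal, ulemar, and belmar — 3 of the 4.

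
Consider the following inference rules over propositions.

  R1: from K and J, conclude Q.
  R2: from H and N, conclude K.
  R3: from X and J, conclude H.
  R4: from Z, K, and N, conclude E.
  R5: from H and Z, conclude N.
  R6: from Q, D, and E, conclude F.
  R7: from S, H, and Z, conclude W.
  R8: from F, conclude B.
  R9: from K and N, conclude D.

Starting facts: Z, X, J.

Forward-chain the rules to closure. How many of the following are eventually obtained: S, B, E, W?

2

From X and J, R3 gives H.
H and Z hold, so N follows (R5).
From H and N, R2 gives K.
From K and N, R9 gives D.
K and J hold, so Q follows (R1).
Z, K, and N hold, so E follows (R4).
From Q, D, and E, R6 gives F.
From F, R8 gives B.
No rule produces S, and it is not given.
B: reached.
E: reached.
W would need S, H, and Z (R7), but S is never established.
Reached: B and E — 2 of the 4.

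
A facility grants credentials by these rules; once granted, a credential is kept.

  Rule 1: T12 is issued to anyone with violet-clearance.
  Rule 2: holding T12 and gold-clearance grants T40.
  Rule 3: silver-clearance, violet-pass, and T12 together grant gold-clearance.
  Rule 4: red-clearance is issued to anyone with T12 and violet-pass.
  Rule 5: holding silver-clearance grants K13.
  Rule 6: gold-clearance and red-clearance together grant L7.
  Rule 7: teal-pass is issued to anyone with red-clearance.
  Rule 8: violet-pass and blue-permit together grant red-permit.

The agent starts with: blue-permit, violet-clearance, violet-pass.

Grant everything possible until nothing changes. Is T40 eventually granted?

No

T40 would need T12 and gold-clearance (Rule 2), but gold-clearance is never granted.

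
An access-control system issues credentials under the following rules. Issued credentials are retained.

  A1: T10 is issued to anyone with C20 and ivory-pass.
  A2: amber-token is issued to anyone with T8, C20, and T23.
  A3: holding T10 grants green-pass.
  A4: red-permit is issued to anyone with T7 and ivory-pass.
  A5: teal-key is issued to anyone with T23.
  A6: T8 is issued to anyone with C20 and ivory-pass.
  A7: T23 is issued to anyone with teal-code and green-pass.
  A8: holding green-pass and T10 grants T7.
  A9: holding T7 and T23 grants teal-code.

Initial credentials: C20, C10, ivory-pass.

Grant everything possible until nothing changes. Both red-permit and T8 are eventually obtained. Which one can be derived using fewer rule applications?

T8

T8: Holding C20 and ivory-pass grants T8 (A6). [1 rule application]
red-permit: Holding C20 and ivory-pass grants T10 (A1). Holding T10 grants green-pass (A3). Holding green-pass and T10 grants T7 (A8). Holding T7 and ivory-pass grants red-permit (A4). [4 rule applications]
T8 needs fewer.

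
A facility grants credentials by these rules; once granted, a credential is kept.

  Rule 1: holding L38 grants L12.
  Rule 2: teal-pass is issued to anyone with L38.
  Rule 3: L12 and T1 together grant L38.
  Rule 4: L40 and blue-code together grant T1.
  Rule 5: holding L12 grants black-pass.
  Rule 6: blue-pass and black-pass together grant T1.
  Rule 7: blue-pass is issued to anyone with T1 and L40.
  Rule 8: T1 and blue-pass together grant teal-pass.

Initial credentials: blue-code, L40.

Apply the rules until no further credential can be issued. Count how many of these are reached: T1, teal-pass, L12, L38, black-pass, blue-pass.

Holding L40 and blue-code grants T1 (Rule 4).
Holding T1 and L40 grants blue-pass (Rule 7).
Holding T1 and blue-pass grants teal-pass (Rule 8).
T1: reached.
teal-pass: reached.
L12 would need L38 (Rule 1), but L38 is never granted.
L38 would need L12 and T1 (Rule 3), but L12 is never granted.
black-pass would need L12 (Rule 5), but L12 is never granted.
blue-pass: reached.
Reached: T1, teal-pass, and blue-pass — 3 of the 6.

3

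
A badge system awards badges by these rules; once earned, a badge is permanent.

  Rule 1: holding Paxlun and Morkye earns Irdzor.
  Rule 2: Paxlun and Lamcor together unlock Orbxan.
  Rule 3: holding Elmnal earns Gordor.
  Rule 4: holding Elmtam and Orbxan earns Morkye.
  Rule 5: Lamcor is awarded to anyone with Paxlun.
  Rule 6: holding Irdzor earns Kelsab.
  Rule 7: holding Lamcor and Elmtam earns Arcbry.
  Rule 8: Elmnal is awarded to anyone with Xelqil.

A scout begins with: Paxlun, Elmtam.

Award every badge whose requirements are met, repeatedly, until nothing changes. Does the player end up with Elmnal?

No

Elmnal would need Xelqil (Rule 8), but Xelqil is never earned.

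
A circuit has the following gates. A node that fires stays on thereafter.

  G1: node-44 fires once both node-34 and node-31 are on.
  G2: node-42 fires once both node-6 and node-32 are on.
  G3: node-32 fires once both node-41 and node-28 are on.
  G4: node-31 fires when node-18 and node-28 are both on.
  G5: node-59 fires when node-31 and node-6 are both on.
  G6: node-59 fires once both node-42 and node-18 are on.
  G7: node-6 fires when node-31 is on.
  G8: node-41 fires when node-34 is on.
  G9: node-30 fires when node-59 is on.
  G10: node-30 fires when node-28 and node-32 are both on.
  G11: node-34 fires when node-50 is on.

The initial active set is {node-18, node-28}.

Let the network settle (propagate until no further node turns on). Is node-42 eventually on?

node-42 would need node-6 and node-32 (G2), but node-32 never turns on.

No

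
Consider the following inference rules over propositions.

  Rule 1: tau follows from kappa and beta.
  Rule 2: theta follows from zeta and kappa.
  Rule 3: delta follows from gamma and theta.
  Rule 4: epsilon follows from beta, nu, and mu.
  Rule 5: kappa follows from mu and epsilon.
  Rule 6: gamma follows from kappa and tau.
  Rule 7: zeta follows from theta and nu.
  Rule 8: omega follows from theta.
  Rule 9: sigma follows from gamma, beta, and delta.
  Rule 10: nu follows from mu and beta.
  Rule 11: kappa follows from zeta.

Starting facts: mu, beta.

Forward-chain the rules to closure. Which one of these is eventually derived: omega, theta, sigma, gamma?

gamma

mu and beta hold, so nu follows (Rule 10).
beta, nu, and mu hold, so epsilon follows (Rule 4).
mu and epsilon hold, so kappa follows (Rule 5).
From kappa and beta, Rule 1 gives tau.
kappa and tau hold, so gamma follows (Rule 6).
theta would need zeta and kappa (Rule 2), but zeta is never established. omega would need theta (Rule 8), but theta is never established. sigma would need gamma, beta, and delta (Rule 9), but delta is never established.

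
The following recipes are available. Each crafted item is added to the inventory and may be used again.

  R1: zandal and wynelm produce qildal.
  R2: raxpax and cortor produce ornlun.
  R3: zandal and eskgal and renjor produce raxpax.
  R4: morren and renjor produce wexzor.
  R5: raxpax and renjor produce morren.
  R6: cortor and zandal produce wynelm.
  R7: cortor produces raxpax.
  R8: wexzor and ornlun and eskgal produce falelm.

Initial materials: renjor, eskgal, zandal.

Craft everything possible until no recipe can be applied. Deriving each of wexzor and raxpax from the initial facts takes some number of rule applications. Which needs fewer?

raxpax: zandal and eskgal and renjor → raxpax (R3). [1 rule application]
wexzor: Using R3, zandal, eskgal, and renjor make raxpax. raxpax and renjor → morren (R5). Using R4, morren and renjor make wexzor. [3 rule applications]
raxpax needs fewer.

raxpax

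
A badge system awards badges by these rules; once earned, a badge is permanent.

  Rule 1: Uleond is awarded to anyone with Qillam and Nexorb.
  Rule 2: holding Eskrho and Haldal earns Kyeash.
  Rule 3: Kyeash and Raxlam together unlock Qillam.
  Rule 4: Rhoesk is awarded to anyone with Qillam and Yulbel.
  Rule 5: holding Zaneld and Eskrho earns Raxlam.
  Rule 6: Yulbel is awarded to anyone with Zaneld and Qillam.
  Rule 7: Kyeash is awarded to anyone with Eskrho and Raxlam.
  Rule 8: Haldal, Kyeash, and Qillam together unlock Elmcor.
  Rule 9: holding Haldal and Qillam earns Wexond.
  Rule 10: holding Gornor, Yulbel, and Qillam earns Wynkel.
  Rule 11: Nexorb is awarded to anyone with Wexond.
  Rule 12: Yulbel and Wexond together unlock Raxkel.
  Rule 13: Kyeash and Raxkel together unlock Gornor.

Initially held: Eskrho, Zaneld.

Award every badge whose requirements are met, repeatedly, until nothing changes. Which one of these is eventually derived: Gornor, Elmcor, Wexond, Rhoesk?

With Zaneld and Eskrho, Raxlam is earned (Rule 5).
With Eskrho and Raxlam, Kyeash is earned (Rule 7).
With Kyeash and Raxlam, Qillam is earned (Rule 3).
With Zaneld and Qillam, Yulbel is earned (Rule 6).
With Qillam and Yulbel, Rhoesk is earned (Rule 4).
Wexond would need Haldal and Qillam (Rule 9), but Haldal is never earned. Elmcor would need Haldal, Kyeash, and Qillam (Rule 8), but Haldal is never earned. Gornor would need Kyeash and Raxkel (Rule 13), but Raxkel is never earned.

Rhoesk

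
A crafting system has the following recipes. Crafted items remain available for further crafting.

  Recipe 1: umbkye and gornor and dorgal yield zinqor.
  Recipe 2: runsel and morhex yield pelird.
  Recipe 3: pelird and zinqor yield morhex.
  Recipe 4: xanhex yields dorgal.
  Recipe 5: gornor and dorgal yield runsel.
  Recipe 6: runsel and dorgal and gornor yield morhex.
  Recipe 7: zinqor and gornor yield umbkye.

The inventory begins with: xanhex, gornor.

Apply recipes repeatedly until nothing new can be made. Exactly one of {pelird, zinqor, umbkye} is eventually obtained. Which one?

pelird

xanhex → dorgal (Recipe 4).
gornor and dorgal → runsel (Recipe 5).
Using Recipe 6, runsel, dorgal, and gornor make morhex.
Using Recipe 2, runsel and morhex make pelird.
umbkye would need zinqor and gornor (Recipe 7), but zinqor is never obtained. zinqor would need umbkye, gornor, and dorgal (Recipe 1), but umbkye is never obtained.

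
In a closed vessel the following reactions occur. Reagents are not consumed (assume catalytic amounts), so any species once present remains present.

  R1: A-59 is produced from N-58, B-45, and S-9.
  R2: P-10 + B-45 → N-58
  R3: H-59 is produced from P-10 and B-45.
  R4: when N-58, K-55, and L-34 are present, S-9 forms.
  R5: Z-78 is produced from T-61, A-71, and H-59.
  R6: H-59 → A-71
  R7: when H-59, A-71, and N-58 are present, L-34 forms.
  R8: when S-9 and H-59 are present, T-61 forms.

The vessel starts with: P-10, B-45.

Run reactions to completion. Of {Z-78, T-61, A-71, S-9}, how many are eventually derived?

1

P-10 and B-45 present → H-59 forms (R3).
H-59 present → A-71 forms (R6).
Z-78 would need T-61, A-71, and H-59 (R5), but T-61 never forms.
T-61 would need S-9 and H-59 (R8), but S-9 never forms.
A-71: reached.
S-9 would need N-58, K-55, and L-34 (R4), but K-55 never forms.
Reached: A-71 — 1 of the 4.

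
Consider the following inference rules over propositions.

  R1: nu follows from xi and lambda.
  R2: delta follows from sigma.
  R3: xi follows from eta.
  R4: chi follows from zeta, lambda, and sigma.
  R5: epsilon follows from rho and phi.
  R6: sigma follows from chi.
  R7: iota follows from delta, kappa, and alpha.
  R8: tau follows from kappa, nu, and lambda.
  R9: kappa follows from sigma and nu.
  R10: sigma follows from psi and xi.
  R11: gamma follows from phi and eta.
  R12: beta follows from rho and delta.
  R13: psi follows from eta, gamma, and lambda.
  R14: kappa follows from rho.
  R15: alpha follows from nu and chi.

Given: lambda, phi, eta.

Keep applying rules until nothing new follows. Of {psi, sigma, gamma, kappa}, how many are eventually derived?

From phi and eta, R11 gives gamma.
eta holds, so xi follows (R3).
From eta, gamma, and lambda, R13 gives psi.
xi and lambda hold, so nu follows (R1).
psi and xi hold, so sigma follows (R10).
From sigma and nu, R9 gives kappa.
psi: reached.
sigma: reached.
gamma: reached.
kappa: reached.
All 4 are reached.

4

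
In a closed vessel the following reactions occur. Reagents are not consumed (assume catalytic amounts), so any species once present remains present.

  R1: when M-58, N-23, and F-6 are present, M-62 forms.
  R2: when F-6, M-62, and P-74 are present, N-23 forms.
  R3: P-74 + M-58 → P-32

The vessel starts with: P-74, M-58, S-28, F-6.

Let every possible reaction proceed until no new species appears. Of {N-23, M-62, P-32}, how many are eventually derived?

P-74 and M-58 present → P-32 forms (R3).
N-23 would need F-6, M-62, and P-74 (R2), but M-62 never forms.
M-62 would need M-58, N-23, and F-6 (R1), but N-23 never forms.
P-32: reached.
Reached: P-32 — 1 of the 3.

1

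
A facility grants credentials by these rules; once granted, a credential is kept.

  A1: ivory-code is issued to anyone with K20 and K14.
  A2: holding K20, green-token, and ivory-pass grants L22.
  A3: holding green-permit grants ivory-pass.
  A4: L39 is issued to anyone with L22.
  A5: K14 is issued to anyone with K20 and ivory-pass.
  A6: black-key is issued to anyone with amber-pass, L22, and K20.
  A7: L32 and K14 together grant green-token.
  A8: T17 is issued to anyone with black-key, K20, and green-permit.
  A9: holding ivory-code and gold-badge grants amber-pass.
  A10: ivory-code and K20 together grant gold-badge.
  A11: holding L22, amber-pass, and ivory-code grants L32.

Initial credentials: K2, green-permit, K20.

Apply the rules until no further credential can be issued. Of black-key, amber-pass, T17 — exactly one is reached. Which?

Holding green-permit grants ivory-pass (A3).
Holding K20 and ivory-pass grants K14 (A5).
Holding K20 and K14 grants ivory-code (A1).
Holding ivory-code and K20 grants gold-badge (A10).
Holding ivory-code and gold-badge grants amber-pass (A9).
T17 would need black-key, K20, and green-permit (A8), but black-key is never granted. black-key would need amber-pass, L22, and K20 (A6), but L22 is never granted.

amber-pass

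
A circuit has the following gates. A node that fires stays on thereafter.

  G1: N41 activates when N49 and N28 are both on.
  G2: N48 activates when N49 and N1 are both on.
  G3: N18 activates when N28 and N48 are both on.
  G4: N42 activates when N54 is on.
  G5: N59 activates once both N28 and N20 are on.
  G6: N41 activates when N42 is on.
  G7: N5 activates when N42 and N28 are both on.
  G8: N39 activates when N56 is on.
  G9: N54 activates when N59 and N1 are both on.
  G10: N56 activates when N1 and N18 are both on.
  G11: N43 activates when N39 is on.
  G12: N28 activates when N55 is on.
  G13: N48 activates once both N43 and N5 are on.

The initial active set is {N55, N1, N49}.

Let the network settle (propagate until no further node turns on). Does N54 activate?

N54 would need N59 and N1 (G9), but N59 never turns on.

No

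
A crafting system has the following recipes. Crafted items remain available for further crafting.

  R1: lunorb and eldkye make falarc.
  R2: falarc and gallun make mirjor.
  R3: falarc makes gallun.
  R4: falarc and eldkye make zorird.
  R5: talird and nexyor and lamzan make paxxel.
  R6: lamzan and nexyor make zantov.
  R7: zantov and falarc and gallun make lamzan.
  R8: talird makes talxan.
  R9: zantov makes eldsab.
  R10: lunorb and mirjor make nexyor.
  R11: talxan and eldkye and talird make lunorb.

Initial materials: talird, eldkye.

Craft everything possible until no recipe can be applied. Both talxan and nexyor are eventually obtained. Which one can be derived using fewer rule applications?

talxan: talird → talxan (R8). [1 rule application]
nexyor: talird → talxan (R8). Using R11, talxan, eldkye, and talird make lunorb. Using R1, lunorb and eldkye make falarc. falarc → gallun (R3). falarc and gallun → mirjor (R2). lunorb and mirjor → nexyor (R10). [6 rule applications]
talxan needs fewer.

talxan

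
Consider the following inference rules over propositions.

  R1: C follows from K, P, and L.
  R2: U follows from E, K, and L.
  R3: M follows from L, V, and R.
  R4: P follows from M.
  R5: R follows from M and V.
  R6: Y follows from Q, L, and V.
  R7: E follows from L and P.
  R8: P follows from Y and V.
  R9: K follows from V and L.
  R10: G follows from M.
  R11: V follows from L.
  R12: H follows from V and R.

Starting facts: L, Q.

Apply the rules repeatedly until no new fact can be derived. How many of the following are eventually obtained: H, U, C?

L holds, so V follows (R11).
From Q, L, and V, R6 gives Y.
V and L hold, so K follows (R9).
Y and V hold, so P follows (R8).
From L and P, R7 gives E.
K, P, and L hold, so C follows (R1).
From E, K, and L, R2 gives U.
H would need V and R (R12), but R is never established.
U: reached.
C: reached.
Reached: U and C — 2 of the 3.

2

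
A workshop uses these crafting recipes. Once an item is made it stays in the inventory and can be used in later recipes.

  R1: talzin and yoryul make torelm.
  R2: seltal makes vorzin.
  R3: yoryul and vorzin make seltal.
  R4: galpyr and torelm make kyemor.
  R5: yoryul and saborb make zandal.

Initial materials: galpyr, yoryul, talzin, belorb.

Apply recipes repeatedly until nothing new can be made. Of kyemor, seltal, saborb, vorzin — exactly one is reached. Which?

Using R1, talzin and yoryul make torelm.
galpyr and torelm → kyemor (R4).
No rule produces saborb, and it is not given. vorzin would need seltal (R2), but seltal is never obtained. seltal would need yoryul and vorzin (R3), but vorzin is never obtained.

kyemor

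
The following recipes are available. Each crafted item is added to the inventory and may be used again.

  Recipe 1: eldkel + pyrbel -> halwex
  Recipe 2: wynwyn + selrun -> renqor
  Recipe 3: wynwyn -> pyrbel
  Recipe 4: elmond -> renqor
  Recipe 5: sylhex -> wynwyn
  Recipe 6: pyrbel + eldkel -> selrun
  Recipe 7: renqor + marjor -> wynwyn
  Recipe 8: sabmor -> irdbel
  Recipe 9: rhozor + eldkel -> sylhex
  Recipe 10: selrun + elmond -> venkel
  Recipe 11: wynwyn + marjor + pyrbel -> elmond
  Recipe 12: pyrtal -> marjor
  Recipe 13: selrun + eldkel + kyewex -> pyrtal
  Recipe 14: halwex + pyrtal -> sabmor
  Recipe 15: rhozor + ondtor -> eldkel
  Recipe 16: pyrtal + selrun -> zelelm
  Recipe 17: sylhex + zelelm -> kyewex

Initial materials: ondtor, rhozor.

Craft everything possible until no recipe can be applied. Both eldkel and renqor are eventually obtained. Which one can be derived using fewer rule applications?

eldkel

eldkel: rhozor + ondtor -> eldkel (Recipe 15). [1 rule application]
renqor: rhozor + ondtor -> eldkel (Recipe 15). Using Recipe 9, rhozor and eldkel make sylhex. Using Recipe 5, sylhex makes wynwyn. wynwyn -> pyrbel (Recipe 3). pyrbel + eldkel -> selrun (Recipe 6). Using Recipe 2, wynwyn and selrun make renqor. [6 rule applications]
eldkel needs fewer.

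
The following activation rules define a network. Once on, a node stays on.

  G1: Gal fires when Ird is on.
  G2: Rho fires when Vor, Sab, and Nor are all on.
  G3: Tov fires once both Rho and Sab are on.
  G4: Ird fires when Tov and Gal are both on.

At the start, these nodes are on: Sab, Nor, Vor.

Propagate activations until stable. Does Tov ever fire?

G2: Vor, Sab, and Nor on → Rho on.
G3: Rho and Sab on → Tov on.

Yes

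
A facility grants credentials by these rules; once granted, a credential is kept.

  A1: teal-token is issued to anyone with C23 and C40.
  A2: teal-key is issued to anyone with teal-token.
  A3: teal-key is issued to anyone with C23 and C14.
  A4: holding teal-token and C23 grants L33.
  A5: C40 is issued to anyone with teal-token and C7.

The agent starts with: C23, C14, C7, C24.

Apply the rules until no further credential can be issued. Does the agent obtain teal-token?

teal-token would need C23 and C40 (A1), but C40 is never granted.

No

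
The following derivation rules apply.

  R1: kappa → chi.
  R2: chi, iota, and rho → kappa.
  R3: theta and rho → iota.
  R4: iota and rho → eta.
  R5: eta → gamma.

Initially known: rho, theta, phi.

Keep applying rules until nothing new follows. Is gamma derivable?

theta and rho hold, so iota follows (R3).
iota and rho hold, so eta follows (R4).
eta holds, so gamma follows (R5).

Yes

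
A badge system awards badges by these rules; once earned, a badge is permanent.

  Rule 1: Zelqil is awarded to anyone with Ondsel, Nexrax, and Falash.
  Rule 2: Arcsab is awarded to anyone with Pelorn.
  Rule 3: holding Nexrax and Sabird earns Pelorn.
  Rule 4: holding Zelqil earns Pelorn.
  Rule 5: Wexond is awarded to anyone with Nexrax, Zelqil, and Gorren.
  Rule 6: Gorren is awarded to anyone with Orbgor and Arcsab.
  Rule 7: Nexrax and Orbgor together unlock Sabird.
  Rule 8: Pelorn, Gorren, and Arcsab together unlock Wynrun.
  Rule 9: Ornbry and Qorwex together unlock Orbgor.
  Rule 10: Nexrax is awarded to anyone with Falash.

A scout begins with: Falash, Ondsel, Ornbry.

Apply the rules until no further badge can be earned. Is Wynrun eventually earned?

Wynrun would need Pelorn, Gorren, and Arcsab (Rule 8), but Gorren is never earned.

No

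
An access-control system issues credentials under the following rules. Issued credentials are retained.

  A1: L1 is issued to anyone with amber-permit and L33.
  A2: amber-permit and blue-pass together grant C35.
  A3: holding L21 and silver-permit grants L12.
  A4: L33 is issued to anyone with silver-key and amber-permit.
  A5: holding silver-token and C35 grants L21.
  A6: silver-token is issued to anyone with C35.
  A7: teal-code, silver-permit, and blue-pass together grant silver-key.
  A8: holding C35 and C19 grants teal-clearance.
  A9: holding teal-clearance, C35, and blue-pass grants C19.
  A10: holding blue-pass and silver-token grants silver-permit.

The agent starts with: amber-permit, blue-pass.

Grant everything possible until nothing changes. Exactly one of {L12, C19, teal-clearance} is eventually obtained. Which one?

L12

Holding amber-permit and blue-pass grants C35 (A2).
Holding C35 grants silver-token (A6).
Holding silver-token and C35 grants L21 (A5).
Holding blue-pass and silver-token grants silver-permit (A10).
Holding L21 and silver-permit grants L12 (A3).
teal-clearance would need C35 and C19 (A8), but C19 is never granted. C19 would need teal-clearance, C35, and blue-pass (A9), but teal-clearance is never granted.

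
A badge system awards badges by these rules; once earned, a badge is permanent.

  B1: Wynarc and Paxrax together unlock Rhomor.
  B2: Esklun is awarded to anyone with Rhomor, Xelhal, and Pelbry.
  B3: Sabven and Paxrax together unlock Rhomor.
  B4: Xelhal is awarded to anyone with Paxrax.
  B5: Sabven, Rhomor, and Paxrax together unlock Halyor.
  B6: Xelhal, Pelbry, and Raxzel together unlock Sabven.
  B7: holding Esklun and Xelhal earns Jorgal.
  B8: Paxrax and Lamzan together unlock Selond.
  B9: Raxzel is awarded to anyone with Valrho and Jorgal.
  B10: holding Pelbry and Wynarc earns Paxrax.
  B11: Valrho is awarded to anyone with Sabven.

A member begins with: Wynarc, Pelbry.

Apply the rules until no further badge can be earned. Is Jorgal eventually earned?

With Pelbry and Wynarc, Paxrax is earned (B10).
With Wynarc and Paxrax, Rhomor is earned (B1).
With Paxrax, Xelhal is earned (B4).
With Rhomor, Xelhal, and Pelbry, Esklun is earned (B2).
With Esklun and Xelhal, Jorgal is earned (B7).

Yes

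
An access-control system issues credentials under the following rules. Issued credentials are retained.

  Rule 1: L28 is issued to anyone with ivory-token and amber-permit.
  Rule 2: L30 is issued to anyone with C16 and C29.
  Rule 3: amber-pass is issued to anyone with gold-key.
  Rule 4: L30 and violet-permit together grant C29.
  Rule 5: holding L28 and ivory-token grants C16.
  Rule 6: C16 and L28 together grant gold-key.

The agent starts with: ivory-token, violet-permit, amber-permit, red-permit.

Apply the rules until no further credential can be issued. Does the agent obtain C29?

No

C29 would need L30 and violet-permit (Rule 4), but L30 is never granted.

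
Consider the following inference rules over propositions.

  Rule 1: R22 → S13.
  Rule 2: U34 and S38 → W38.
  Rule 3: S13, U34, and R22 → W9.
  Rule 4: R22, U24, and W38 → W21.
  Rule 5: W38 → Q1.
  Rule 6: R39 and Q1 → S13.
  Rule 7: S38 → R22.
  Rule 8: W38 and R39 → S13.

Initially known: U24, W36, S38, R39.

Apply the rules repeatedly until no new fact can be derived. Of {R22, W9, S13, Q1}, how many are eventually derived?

S38 holds, so R22 follows (Rule 7).
R22 holds, so S13 follows (Rule 1).
R22: reached.
W9 would need S13, U34, and R22 (Rule 3), but U34 is never established.
S13: reached.
Q1 would need W38 (Rule 5), but W38 is never established.
Reached: R22 and S13 — 2 of the 4.

2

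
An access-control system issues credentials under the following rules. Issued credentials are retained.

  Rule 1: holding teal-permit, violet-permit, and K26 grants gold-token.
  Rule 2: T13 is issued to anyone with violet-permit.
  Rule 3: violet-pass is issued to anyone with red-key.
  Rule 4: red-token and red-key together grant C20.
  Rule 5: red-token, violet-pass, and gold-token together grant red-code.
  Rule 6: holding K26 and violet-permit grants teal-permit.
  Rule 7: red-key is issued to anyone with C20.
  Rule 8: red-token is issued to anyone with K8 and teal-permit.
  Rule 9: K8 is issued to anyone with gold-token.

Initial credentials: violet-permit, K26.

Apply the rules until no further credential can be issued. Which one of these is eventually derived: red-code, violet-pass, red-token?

red-token

Holding K26 and violet-permit grants teal-permit (Rule 6).
Holding teal-permit, violet-permit, and K26 grants gold-token (Rule 1).
Holding gold-token grants K8 (Rule 9).
Holding K8 and teal-permit grants red-token (Rule 8).
red-code would need red-token, violet-pass, and gold-token (Rule 5), but violet-pass is never granted. violet-pass would need red-key (Rule 3), but red-key is never granted.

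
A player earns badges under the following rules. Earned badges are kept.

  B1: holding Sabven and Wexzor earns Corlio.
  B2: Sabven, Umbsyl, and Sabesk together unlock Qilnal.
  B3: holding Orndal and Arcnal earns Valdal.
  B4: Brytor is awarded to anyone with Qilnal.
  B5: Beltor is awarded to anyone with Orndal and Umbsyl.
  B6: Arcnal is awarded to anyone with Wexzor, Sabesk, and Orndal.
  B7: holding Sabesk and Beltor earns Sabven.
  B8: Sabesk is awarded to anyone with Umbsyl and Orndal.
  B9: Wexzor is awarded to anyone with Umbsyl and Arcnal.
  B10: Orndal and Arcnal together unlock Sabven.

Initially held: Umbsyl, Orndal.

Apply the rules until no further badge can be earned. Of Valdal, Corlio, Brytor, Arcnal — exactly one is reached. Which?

With Umbsyl and Orndal, Sabesk is earned (B8).
With Orndal and Umbsyl, Beltor is earned (B5).
With Sabesk and Beltor, Sabven is earned (B7).
With Sabven, Umbsyl, and Sabesk, Qilnal is earned (B2).
With Qilnal, Brytor is earned (B4).
Valdal would need Orndal and Arcnal (B3), but Arcnal is never earned. Corlio would need Sabven and Wexzor (B1), but Wexzor is never earned. Arcnal would need Wexzor, Sabesk, and Orndal (B6), but Wexzor is never earned.

Brytor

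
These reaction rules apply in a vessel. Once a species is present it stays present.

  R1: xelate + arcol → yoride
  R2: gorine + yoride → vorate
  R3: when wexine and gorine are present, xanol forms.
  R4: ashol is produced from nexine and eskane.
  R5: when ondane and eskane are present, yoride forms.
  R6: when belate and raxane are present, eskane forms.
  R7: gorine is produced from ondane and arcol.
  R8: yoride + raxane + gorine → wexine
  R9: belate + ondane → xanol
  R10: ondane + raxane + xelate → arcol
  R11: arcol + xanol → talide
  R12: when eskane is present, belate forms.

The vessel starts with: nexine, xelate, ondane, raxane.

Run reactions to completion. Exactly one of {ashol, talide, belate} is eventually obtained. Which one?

talide

ondane, raxane, and xelate present → arcol forms (R10).
xelate and arcol present → yoride forms (R1).
ondane and arcol present → gorine forms (R7).
yoride, raxane, and gorine present → wexine forms (R8).
wexine and gorine present → xanol forms (R3).
arcol and xanol present → talide forms (R11).
ashol would need nexine and eskane (R4), but eskane never forms. belate would need eskane (R12), but eskane never forms.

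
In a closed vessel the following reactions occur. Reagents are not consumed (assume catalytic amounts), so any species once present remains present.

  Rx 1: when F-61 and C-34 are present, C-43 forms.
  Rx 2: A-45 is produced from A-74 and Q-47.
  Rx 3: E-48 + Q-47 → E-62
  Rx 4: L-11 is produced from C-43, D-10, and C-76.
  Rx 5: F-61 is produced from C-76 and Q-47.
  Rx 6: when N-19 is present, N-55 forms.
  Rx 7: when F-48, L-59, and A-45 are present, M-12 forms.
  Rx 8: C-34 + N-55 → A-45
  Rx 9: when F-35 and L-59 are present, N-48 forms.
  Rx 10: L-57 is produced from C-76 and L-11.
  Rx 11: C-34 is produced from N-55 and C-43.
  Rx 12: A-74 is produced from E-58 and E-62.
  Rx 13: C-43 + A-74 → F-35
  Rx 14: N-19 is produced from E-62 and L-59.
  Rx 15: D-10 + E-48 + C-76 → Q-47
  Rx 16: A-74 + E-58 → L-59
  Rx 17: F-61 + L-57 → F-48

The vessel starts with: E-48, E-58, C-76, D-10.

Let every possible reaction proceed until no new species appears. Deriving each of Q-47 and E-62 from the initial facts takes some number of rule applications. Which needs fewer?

Q-47

Q-47: D-10, E-48, and C-76 present → Q-47 forms (Rx 15). [1 rule application]
E-62: D-10, E-48, and C-76 present → Q-47 forms (Rx 15). E-48 and Q-47 present → E-62 forms (Rx 3). [2 rule applications]
Q-47 needs fewer.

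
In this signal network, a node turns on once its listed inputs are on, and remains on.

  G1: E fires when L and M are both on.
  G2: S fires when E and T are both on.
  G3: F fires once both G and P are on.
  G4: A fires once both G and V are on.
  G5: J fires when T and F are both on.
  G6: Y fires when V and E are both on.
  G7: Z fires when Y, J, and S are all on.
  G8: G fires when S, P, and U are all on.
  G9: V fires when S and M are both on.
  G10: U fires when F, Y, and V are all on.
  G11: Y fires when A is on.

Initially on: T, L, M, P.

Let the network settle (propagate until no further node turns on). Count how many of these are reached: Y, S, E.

3

L and M are on, so E fires (G1).
G2: E and T on → S on.
G9: S and M on → V on.
G6: V and E on → Y on.
Y: reached.
S: reached.
E: reached.
All 3 are reached.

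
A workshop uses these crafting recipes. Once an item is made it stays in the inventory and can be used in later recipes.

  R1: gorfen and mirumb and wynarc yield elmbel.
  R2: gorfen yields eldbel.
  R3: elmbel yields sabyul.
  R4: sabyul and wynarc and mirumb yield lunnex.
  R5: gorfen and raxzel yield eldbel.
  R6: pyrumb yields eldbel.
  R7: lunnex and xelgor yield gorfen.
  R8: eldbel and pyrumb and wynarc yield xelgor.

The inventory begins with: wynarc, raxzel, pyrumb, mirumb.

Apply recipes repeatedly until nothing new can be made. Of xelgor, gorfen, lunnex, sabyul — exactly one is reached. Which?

pyrumb → eldbel (R6).
eldbel and pyrumb and wynarc → xelgor (R8).
sabyul would need elmbel (R3), but elmbel is never obtained. gorfen would need lunnex and xelgor (R7), but lunnex is never obtained. lunnex would need sabyul, wynarc, and mirumb (R4), but sabyul is never obtained.

xelgor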